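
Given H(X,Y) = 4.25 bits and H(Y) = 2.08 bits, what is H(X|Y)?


H(X|Y) = H(X,Y) - H(Y) = 4.25 - 2.08 = 2.17

2.17 bits


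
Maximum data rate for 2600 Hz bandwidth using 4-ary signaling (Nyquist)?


Rate = 2 * B * log2(M) = 2 * 2600 * 2.0 = 10400.0

10400.0 bps


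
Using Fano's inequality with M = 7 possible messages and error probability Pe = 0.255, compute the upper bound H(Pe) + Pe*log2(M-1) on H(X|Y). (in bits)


H(Pe) = -Pe*log2(Pe) - (1-Pe)*log2(1-Pe) = -0.255*log2(0.255) - 0.745*log2(0.745) = 0.502715 + 0.316392 = 0.8191. Pe*log2(M-1) = 0.255*log2(6) = 0.659165. Bound = H(Pe) + Pe*log2(M-1) = 0.502715 + 0.316392 + 0.659165 = 1.4783

1.4783 bits


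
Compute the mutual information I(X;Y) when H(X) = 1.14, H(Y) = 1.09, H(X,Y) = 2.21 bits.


I(X;Y) = H(X) + H(Y) - H(X,Y) = 1.14 + 1.09 - 2.21 = 0.02

0.02 bits


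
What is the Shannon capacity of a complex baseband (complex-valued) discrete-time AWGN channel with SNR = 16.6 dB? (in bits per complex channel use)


SNR_linear = 10^(16.6/10) = 45.7088; C = log2(1 + SNR_linear) = log2(1 + 45.7088) = 5.5456

5.5456 bits/channel use


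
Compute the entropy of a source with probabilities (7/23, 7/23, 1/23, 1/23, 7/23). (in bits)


H = -sum(p_i * log2(p_i)). Terms: -(7/23)*log2(7/23) = 0.522324; -(7/23)*log2(7/23) = 0.522324; -(1/23)*log2(1/23) = 0.196677; -(1/23)*log2(1/23) = 0.196677; -(7/23)*log2(7/23) = 0.522324. H = 0.522324 + 0.522324 + 0.196677 + 0.196677 + 0.522324 = 1.9603

1.9603 bits


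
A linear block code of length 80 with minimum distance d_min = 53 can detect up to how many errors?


Detection capability = d_min - 1 = 53 - 1 = 52

52 errors


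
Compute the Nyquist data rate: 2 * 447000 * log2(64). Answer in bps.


Rate = 2 * B * log2(M) = 2 * 447000 * 6.0 = 5364000.0

5364000.0 bps


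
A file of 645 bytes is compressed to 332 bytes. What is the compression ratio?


Ratio = original / compressed = 645 / 332 = 1.9428

1.9428


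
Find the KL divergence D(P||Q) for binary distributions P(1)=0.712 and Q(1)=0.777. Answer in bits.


KL = p*log2(p/q) + (1-p)*log2((1-p)/(1-q)) = 0.712*log2(0.712/0.777) + 0.288*log2(0.288/0.223) = 0.0165

0.0165 bits


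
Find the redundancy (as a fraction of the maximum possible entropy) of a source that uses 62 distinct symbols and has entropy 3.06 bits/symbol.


H_max = log2(K) = log2(62) = 5.9542 bits/symbol. Redundancy = 1 - H/H_max = 1 - 3.06/5.9542 = 1 - 0.5139 = 0.4861

0.4861


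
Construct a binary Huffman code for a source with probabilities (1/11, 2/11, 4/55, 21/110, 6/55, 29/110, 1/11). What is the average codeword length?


Huffman construction (repeatedly merge the two least-probable nodes; each merge adds 1 bit to every symbol beneath it): 4/55 + 1/11 = 9/55; 1/11 + 6/55 = 1/5; 9/55 + 2/11 = 19/55; 21/110 + 1/5 = 43/110; 29/110 + 19/55 = 67/110; 43/110 + 67/110 = 1. Resulting codeword lengths (in the order the probabilities were given): (4, 3, 4, 2, 3, 2, 3). L_avg = sum(p_i * l_i) = 1/11*4 + 2/11*3 + 4/55*4 + 21/110*2 + 6/55*3 + 29/110*2 + 1/11*3 = 149/55 = 2.7091

2.7091 bits


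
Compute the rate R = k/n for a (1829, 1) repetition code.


Rate = k/n = 1/1829

1/1829


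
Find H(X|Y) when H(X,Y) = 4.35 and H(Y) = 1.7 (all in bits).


H(X|Y) = H(X,Y) - H(Y) = 4.35 - 1.7 = 2.65

2.65 bits


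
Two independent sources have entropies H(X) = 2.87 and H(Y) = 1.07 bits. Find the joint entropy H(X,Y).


For independent variables, H(X,Y) = H(X) + H(Y) = 2.87 + 1.07 = 3.94

3.94 bits


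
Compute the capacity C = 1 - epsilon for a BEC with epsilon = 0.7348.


C = 1 - epsilon = 1 - 0.7348 = 0.2652

0.2652 bits


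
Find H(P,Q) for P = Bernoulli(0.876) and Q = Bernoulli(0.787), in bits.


H(P,Q) = -p*log2(q) - (1-p)*log2(1-q). -0.876*log2(0.787) = 0.302714; -0.124*log2(0.213) = 0.276653. H(P,Q) = 0.302714 + 0.276653 = 0.5794

0.5794 bits


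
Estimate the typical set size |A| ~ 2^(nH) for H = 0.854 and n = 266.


log2|A_typical| = nH = 266 * 0.854 = 227.164, so |A_typical| ~ 2^227.164 = 2.416e+68

2.416e+68


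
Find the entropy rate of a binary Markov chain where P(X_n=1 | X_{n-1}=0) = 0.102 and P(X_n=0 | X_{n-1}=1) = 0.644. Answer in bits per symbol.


Stationary distribution: pi_0 = p10/(p01+p10) = 0.8633, pi_1 = 0.1367. Entropy rate H' = pi_0*H(p01) + pi_1*H(p10) = 0.8633*0.4753 + 0.1367*0.9393 = 0.5387

0.5387 bits/symbol


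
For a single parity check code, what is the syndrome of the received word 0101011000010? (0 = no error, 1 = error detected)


Syndrome = XOR of all bits = 0 XOR 1 XOR 0 XOR 1 XOR 0 XOR 1 XOR 1 XOR 0 XOR 0 XOR 0 XOR 0 XOR 1 XOR 0 = 1

1


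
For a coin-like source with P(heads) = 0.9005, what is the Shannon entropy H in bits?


H = -p*log2(p) - (1-p)*log2(1-p). -0.9005*log2(0.9005) = 0.136157; -0.0995*log2(0.0995) = 0.331251. H = 0.136157 + 0.331251 = 0.4674

0.4674 bits


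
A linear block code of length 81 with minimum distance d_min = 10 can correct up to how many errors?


Correction capability = floor((d-1)/2) = floor((10-1)/2) = 4

4 errors


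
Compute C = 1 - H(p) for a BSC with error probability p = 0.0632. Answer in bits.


H(p) = -p*log2(p) - (1-p)*log2(1-p) = -0.0632*log2(0.0632) - 0.9368*log2(0.9368) = 0.251784 + 0.088234 = 0.34. C = 1 - H(p) = 1 - 0.34 = 0.66

0.66 bits


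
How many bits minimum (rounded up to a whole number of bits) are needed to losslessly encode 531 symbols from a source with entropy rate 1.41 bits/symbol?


Minimum bits >= n * H = 531 * 1.41 = 748.71, rounded up to a whole number of bits = 749

749 bits


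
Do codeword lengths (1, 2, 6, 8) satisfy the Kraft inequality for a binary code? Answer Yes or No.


Kraft sum = sum(2^(-l_i)) = 0.7695, need <= 1. Result: satisfied (a binary prefix-free code with these lengths exists)

Yes


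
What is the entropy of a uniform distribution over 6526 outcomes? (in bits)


H = log2(n) = log2(6526) = 12.672

12.672 bits


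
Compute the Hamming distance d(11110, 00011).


Count differing positions: ^ ^ ^ . ^ = 4 differences

4


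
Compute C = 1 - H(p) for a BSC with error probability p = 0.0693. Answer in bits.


H(p) = -p*log2(p) - (1-p)*log2(1-p) = -0.0693*log2(0.0693) - 0.9307*log2(0.9307) = 0.266874 + 0.096432 = 0.3633. C = 1 - H(p) = 1 - 0.3633 = 0.6367

0.6367 bits


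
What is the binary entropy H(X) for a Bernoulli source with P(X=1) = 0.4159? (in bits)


H = -p*log2(p) - (1-p)*log2(1-p). -0.4159*log2(0.4159) = 0.526401; -0.5841*log2(0.5841) = 0.453094. H = 0.526401 + 0.453094 = 0.9795

0.9795 bits


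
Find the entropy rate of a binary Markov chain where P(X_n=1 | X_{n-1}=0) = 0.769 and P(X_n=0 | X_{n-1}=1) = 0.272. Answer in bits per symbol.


Stationary distribution: pi_0 = p10/(p01+p10) = 0.2613, pi_1 = 0.7387. Entropy rate H' = pi_0*H(p01) + pi_1*H(p10) = 0.2613*0.7798 + 0.7387*0.8443 = 0.8274

0.8274 bits/symbol


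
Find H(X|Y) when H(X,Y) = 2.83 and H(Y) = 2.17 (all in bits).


H(X|Y) = H(X,Y) - H(Y) = 2.83 - 2.17 = 0.66

0.66 bits


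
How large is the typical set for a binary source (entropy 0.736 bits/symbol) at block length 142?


log2|A_typical| = nH = 142 * 0.736 = 104.512, so |A_typical| ~ 2^104.512 = 2.892e+31

2.892e+31


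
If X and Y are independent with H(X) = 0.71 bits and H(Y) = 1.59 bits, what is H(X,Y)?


For independent variables, H(X,Y) = H(X) + H(Y) = 0.71 + 1.59 = 2.3

2.3 bits


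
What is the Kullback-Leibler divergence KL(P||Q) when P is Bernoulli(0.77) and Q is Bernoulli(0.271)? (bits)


KL = p*log2(p/q) + (1-p)*log2((1-p)/(1-q)) = 0.77*log2(0.77/0.271) + 0.23*log2(0.23/0.729) = 0.7773

0.7773 bits


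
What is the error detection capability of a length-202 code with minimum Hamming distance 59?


Detection capability = d_min - 1 = 59 - 1 = 58

58 errors


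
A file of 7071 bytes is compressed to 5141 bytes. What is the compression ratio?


Ratio = original / compressed = 7071 / 5141 = 1.3754

1.3754


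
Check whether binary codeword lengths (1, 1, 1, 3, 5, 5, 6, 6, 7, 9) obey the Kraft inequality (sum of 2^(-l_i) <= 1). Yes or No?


Kraft sum = sum(2^(-l_i)) = 1.7285, need <= 1. Result: violated (a binary prefix-free code with these lengths cannot exist)

No


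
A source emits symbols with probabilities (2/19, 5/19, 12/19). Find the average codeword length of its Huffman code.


Huffman construction (repeatedly merge the two least-probable nodes; each merge adds 1 bit to every symbol beneath it): 2/19 + 5/19 = 7/19; 7/19 + 12/19 = 1. Resulting codeword lengths (in the order the probabilities were given): (2, 2, 1). L_avg = sum(p_i * l_i) = 2/19*2 + 5/19*2 + 12/19*1 = 26/19 = 1.3684

1.3684 bits


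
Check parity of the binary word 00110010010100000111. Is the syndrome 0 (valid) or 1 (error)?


Syndrome = XOR of all bits = 0 XOR 0 XOR 1 XOR 1 XOR 0 XOR 0 XOR 1 XOR 0 XOR 0 XOR 1 XOR 0 XOR 1 XOR 0 XOR 0 XOR 0 XOR 0 XOR 0 XOR 1 XOR 1 XOR 1 = 0

0


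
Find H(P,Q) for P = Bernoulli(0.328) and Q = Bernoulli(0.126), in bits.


H(P,Q) = -p*log2(q) - (1-p)*log2(1-q). -0.328*log2(0.126) = 0.980229; -0.672*log2(0.874) = 0.130566. H(P,Q) = 0.980229 + 0.130566 = 1.1108

1.1108 bits


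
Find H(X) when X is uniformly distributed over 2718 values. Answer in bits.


H = log2(n) = log2(2718) = 11.4083

11.4083 bits


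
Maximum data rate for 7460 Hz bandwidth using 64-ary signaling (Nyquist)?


Rate = 2 * B * log2(M) = 2 * 7460 * 6.0 = 89520.0

89520.0 bps


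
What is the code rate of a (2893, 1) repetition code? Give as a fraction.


Rate = k/n = 1/2893

1/2893


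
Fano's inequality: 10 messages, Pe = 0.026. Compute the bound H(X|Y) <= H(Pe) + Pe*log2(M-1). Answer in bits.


H(Pe) = -Pe*log2(Pe) - (1-Pe)*log2(1-Pe) = -0.026*log2(0.026) - 0.974*log2(0.974) = 0.136899 + 0.037018 = 0.1739. Pe*log2(M-1) = 0.026*log2(9) = 0.082418. Bound = H(Pe) + Pe*log2(M-1) = 0.136899 + 0.037018 + 0.082418 = 0.2563

0.2563 bits


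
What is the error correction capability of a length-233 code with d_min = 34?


Correction capability = floor((d-1)/2) = floor((34-1)/2) = 16

16 errors


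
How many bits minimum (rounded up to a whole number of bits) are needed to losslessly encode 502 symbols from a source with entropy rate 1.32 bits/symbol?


Minimum bits >= n * H = 502 * 1.32 = 662.64, rounded up to a whole number of bits = 663

663 bits


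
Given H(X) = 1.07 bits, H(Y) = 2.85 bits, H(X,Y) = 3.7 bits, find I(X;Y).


I(X;Y) = H(X) + H(Y) - H(X,Y) = 1.07 + 2.85 - 3.7 = 0.22

0.22 bits


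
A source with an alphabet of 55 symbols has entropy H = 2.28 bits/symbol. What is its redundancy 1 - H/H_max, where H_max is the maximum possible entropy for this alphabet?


H_max = log2(K) = log2(55) = 5.7814 bits/symbol. Redundancy = 1 - H/H_max = 1 - 2.28/5.7814 = 1 - 0.3944 = 0.6056

0.6056


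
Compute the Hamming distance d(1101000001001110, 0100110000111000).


Count differing positions: ^ . . ^ ^ ^ . . . ^ ^ ^ . ^ ^ . = 9 differences

9


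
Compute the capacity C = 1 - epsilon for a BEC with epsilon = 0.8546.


C = 1 - epsilon = 1 - 0.8546 = 0.1454

0.1454 bits


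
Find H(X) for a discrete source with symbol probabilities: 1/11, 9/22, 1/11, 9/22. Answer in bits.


H = -sum(p_i * log2(p_i)). Terms: -(1/11)*log2(1/11) = 0.314494; -(9/22)*log2(9/22) = 0.527525; -(1/11)*log2(1/11) = 0.314494; -(9/22)*log2(9/22) = 0.527525. H = 0.314494 + 0.527525 + 0.314494 + 0.527525 = 1.684

1.684 bits


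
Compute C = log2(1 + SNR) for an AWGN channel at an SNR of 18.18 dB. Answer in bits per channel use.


SNR_linear = 10^(18.18/10) = 65.7658; C = log2(1 + SNR_linear) = log2(1 + 65.7658) = 6.061

6.061 bits/channel use


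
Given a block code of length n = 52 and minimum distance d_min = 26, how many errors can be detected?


Detection capability = d_min - 1 = 26 - 1 = 25

25 errors


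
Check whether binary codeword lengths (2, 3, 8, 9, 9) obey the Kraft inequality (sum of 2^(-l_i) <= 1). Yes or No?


Kraft sum = sum(2^(-l_i)) = 0.3828, need <= 1. Result: satisfied (a binary prefix-free code with these lengths exists)

Yes


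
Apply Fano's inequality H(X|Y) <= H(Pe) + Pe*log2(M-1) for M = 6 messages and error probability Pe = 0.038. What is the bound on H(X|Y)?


H(Pe) = -Pe*log2(Pe) - (1-Pe)*log2(1-Pe) = -0.038*log2(0.038) - 0.962*log2(0.962) = 0.179279 + 0.053767 = 0.233. Pe*log2(M-1) = 0.038*log2(5) = 0.088233. Bound = H(Pe) + Pe*log2(M-1) = 0.179279 + 0.053767 + 0.088233 = 0.3213

0.3213 bits


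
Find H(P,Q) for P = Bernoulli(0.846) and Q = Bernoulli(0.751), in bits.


H(P,Q) = -p*log2(q) - (1-p)*log2(1-q). -0.846*log2(0.751) = 0.349495; -0.154*log2(0.249) = 0.308890. H(P,Q) = 0.349495 + 0.308890 = 0.6584

0.6584 bits


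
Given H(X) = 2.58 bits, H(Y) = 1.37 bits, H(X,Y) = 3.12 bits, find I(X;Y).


I(X;Y) = H(X) + H(Y) - H(X,Y) = 2.58 + 1.37 - 3.12 = 0.83

0.83 bits


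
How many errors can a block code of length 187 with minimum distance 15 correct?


Correction capability = floor((d-1)/2) = floor((15-1)/2) = 7

7 errors


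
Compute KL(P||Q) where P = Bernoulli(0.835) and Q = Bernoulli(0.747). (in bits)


KL = p*log2(p/q) + (1-p)*log2((1-p)/(1-q)) = 0.835*log2(0.835/0.747) + 0.165*log2(0.165/0.253) = 0.0324

0.0324 bits


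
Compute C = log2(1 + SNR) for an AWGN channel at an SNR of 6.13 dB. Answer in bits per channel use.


SNR_linear = 10^(6.13/10) = 4.102; C = log2(1 + SNR_linear) = log2(1 + 4.102) = 2.3511

2.3511 bits/channel use


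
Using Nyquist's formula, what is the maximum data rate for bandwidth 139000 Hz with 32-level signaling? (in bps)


Rate = 2 * B * log2(M) = 2 * 139000 * 5.0 = 1390000.0

1390000.0 bps


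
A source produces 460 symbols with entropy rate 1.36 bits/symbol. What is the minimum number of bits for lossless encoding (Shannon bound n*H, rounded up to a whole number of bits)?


Minimum bits >= n * H = 460 * 1.36 = 625.6, rounded up to a whole number of bits = 626

626 bits


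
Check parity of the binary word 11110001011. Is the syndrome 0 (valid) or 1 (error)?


Syndrome = XOR of all bits = 1 XOR 1 XOR 1 XOR 1 XOR 0 XOR 0 XOR 0 XOR 1 XOR 0 XOR 1 XOR 1 = 1

1


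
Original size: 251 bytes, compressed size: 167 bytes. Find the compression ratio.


Ratio = original / compressed = 251 / 167 = 1.503

1.503


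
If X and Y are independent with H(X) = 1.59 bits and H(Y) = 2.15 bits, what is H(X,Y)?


For independent variables, H(X,Y) = H(X) + H(Y) = 1.59 + 2.15 = 3.74

3.74 bits


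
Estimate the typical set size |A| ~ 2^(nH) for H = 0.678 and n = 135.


log2|A_typical| = nH = 135 * 0.678 = 91.53, so |A_typical| ~ 2^91.53 = 3.575e+27

3.575e+27


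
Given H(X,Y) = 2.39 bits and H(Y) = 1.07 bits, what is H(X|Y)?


H(X|Y) = H(X,Y) - H(Y) = 2.39 - 1.07 = 1.32

1.32 bits


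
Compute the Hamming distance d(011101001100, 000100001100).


Count differing positions: . ^ ^ . . ^ . . . . . . = 3 differences

3


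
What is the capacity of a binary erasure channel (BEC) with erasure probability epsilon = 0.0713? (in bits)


C = 1 - epsilon = 1 - 0.0713 = 0.9287

0.9287 bits


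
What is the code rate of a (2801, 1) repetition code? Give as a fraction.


Rate = k/n = 1/2801

1/2801


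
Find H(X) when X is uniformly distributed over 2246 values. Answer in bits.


H = log2(n) = log2(2246) = 11.1331

11.1331 bits


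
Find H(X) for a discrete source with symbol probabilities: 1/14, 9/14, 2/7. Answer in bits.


H = -sum(p_i * log2(p_i)). Terms: -(1/14)*log2(1/14) = 0.271954; -(9/14)*log2(9/14) = 0.409776; -(2/7)*log2(2/7) = 0.516387. H = 0.271954 + 0.409776 + 0.516387 = 1.1981

1.1981 bits


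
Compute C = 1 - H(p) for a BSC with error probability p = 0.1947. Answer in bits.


H(p) = -p*log2(p) - (1-p)*log2(1-p) = -0.1947*log2(0.1947) - 0.8053*log2(0.8053) = 0.459623 + 0.251577 = 0.7112. C = 1 - H(p) = 1 - 0.7112 = 0.2888

0.2888 bits


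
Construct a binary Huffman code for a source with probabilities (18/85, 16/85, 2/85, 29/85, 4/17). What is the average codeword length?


Huffman construction (repeatedly merge the two least-probable nodes; each merge adds 1 bit to every symbol beneath it): 2/85 + 16/85 = 18/85; 18/85 + 18/85 = 36/85; 4/17 + 29/85 = 49/85; 36/85 + 49/85 = 1. Resulting codeword lengths (in the order the probabilities were given): (2, 3, 3, 2, 2). L_avg = sum(p_i * l_i) = 18/85*2 + 16/85*3 + 2/85*3 + 29/85*2 + 4/17*2 = 188/85 = 2.2118

2.2118 bits


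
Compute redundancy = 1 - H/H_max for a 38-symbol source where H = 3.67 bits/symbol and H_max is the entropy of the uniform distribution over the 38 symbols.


H_max = log2(K) = log2(38) = 5.2479 bits/symbol. Redundancy = 1 - H/H_max = 1 - 3.67/5.2479 = 1 - 0.6993 = 0.3007

0.3007


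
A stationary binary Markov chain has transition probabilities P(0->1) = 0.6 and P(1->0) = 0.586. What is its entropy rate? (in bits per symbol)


Stationary distribution: pi_0 = p10/(p01+p10) = 0.4941, pi_1 = 0.5059. Entropy rate H' = pi_0*H(p01) + pi_1*H(p10) = 0.4941*0.971 + 0.5059*0.9786 = 0.9748

0.9748 bits/symbol


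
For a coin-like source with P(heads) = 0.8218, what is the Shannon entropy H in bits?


H = -p*log2(p) - (1-p)*log2(1-p). -0.8218*log2(0.8218) = 0.232685; -0.1782*log2(0.1782) = 0.443438. H = 0.232685 + 0.443438 = 0.6761

0.6761 bits


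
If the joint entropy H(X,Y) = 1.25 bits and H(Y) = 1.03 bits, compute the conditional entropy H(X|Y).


H(X|Y) = H(X,Y) - H(Y) = 1.25 - 1.03 = 0.22

0.22 bits


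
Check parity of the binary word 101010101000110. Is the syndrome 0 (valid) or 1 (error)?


Syndrome = XOR of all bits = 1 XOR 0 XOR 1 XOR 0 XOR 1 XOR 0 XOR 1 XOR 0 XOR 1 XOR 0 XOR 0 XOR 0 XOR 1 XOR 1 XOR 0 = 1

1


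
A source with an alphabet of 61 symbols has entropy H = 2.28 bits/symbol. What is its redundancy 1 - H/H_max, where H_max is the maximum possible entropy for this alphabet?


H_max = log2(K) = log2(61) = 5.9307 bits/symbol. Redundancy = 1 - H/H_max = 1 - 2.28/5.9307 = 1 - 0.3844 = 0.6156

0.6156


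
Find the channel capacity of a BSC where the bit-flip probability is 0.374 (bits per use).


H(p) = -p*log2(p) - (1-p)*log2(1-p) = -0.374*log2(0.374) - 0.626*log2(0.626) = 0.530665 + 0.423029 = 0.9537. C = 1 - H(p) = 1 - 0.9537 = 0.0463

0.0463 bits


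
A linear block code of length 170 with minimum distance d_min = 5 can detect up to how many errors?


Detection capability = d_min - 1 = 5 - 1 = 4

4 errors


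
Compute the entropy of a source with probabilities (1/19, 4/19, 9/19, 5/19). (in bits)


H = -sum(p_i * log2(p_i)). Terms: -(1/19)*log2(1/19) = 0.223575; -(4/19)*log2(4/19) = 0.473248; -(9/19)*log2(9/19) = 0.510633; -(5/19)*log2(5/19) = 0.506842. H = 0.223575 + 0.473248 + 0.510633 + 0.506842 = 1.7143

1.7143 bits


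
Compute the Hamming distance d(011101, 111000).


Count differing positions: ^ . . ^ . ^ = 3 differences

3


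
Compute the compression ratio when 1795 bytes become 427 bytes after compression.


Ratio = original / compressed = 1795 / 427 = 4.2037

4.2037


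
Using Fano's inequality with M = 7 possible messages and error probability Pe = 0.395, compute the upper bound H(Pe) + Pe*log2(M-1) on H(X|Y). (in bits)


H(Pe) = -Pe*log2(Pe) - (1-Pe)*log2(1-Pe) = -0.395*log2(0.395) - 0.605*log2(0.605) = 0.529330 + 0.438621 = 0.968. Pe*log2(M-1) = 0.395*log2(6) = 1.021060. Bound = H(Pe) + Pe*log2(M-1) = 0.529330 + 0.438621 + 1.021060 = 1.989

1.989 bits


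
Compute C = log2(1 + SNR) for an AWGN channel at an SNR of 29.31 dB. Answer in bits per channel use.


SNR_linear = 10^(29.31/10) = 853.1001; C = log2(1 + SNR_linear) = log2(1 + 853.1001) = 9.7383

9.7383 bits/channel use


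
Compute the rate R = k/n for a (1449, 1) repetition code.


Rate = k/n = 1/1449

1/1449


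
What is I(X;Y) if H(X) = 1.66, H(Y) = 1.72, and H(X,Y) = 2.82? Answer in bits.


I(X;Y) = H(X) + H(Y) - H(X,Y) = 1.66 + 1.72 - 2.82 = 0.56

0.56 bits


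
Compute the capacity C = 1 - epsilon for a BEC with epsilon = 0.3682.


C = 1 - epsilon = 1 - 0.3682 = 0.6318

0.6318 bits


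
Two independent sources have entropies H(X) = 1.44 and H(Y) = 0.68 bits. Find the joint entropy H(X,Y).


For independent variables, H(X,Y) = H(X) + H(Y) = 1.44 + 0.68 = 2.12

2.12 bits


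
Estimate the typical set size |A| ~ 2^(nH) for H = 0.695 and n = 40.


log2|A_typical| = nH = 40 * 0.695 = 27.8, so |A_typical| ~ 2^27.8 = 2.337e+08

2.337e+08


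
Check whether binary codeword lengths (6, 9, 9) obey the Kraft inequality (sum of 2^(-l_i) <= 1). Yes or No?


Kraft sum = sum(2^(-l_i)) = 0.0195, need <= 1. Result: satisfied (a binary prefix-free code with these lengths exists)

Yes


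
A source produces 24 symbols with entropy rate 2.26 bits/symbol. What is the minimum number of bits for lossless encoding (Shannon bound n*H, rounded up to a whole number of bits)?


Minimum bits >= n * H = 24 * 2.26 = 54.24, rounded up to a whole number of bits = 55

55 bits


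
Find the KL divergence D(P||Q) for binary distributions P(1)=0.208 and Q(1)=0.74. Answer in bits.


KL = p*log2(p/q) + (1-p)*log2((1-p)/(1-q)) = 0.208*log2(0.208/0.74) + 0.792*log2(0.792/0.26) = 0.8919

0.8919 bits


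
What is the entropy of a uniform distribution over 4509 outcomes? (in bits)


H = log2(n) = log2(4509) = 12.1386

12.1386 bits


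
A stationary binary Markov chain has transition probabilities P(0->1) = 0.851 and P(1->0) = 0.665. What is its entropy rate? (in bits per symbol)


Stationary distribution: pi_0 = p10/(p01+p10) = 0.4387, pi_1 = 0.5613. Entropy rate H' = pi_0*H(p01) + pi_1*H(p10) = 0.4387*0.6073 + 0.5613*0.92 = 0.7828

0.7828 bits/symbol


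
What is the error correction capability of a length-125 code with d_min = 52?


Correction capability = floor((d-1)/2) = floor((52-1)/2) = 25

25 errors


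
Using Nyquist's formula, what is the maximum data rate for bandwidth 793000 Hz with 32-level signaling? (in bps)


Rate = 2 * B * log2(M) = 2 * 793000 * 5.0 = 7930000.0

7930000.0 bps


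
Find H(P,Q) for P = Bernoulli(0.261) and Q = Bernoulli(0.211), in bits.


H(P,Q) = -p*log2(q) - (1-p)*log2(1-q). -0.261*log2(0.211) = 0.585863; -0.739*log2(0.789) = 0.252666. H(P,Q) = 0.585863 + 0.252666 = 0.8385

0.8385 bits


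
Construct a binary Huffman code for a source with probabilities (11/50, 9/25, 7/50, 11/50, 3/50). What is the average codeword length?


Huffman construction (repeatedly merge the two least-probable nodes; each merge adds 1 bit to every symbol beneath it): 3/50 + 7/50 = 1/5; 1/5 + 11/50 = 21/50; 11/50 + 9/25 = 29/50; 21/50 + 29/50 = 1. Resulting codeword lengths (in the order the probabilities were given): (2, 2, 3, 2, 3). L_avg = sum(p_i * l_i) = 11/50*2 + 9/25*2 + 7/50*3 + 11/50*2 + 3/50*3 = 11/5 = 2.2

2.2 bits


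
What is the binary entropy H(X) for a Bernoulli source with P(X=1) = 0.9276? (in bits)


H = -p*log2(p) - (1-p)*log2(1-p). -0.9276*log2(0.9276) = 0.100575; -0.0724*log2(0.0724) = 0.274242. H = 0.100575 + 0.274242 = 0.3748

0.3748 bits


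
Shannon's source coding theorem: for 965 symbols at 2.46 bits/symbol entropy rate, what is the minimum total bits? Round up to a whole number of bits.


Minimum bits >= n * H = 965 * 2.46 = 2373.9, rounded up to a whole number of bits = 2374

2374 bits


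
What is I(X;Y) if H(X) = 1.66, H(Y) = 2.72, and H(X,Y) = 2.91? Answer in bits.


I(X;Y) = H(X) + H(Y) - H(X,Y) = 1.66 + 2.72 - 2.91 = 1.47

1.47 bits


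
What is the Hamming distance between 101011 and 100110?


Count differing positions: . . ^ ^ . ^ = 3 differences

3


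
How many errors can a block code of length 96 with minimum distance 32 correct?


Correction capability = floor((d-1)/2) = floor((32-1)/2) = 15

15 errors


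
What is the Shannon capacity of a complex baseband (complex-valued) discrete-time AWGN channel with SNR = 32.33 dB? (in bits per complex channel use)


SNR_linear = 10^(32.33/10) = 1710.0153; C = log2(1 + SNR_linear) = log2(1 + 1710.0153) = 10.7406

10.7406 bits/channel use


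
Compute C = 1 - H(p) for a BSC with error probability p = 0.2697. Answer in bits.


H(p) = -p*log2(p) - (1-p)*log2(1-p) = -0.2697*log2(0.2697) - 0.7303*log2(0.7303) = 0.509887 + 0.331146 = 0.841. C = 1 - H(p) = 1 - 0.841 = 0.159

0.159 bits


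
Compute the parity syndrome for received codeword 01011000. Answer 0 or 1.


Syndrome = XOR of all bits = 0 XOR 1 XOR 0 XOR 1 XOR 1 XOR 0 XOR 0 XOR 0 = 1

1


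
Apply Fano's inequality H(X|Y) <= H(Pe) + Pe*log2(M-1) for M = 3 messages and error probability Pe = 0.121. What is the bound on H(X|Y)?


H(Pe) = -Pe*log2(Pe) - (1-Pe)*log2(1-Pe) = -0.121*log2(0.121) - 0.879*log2(0.879) = 0.368677 + 0.163551 = 0.5322. Pe*log2(M-1) = 0.121*log2(2) = 0.121000. Bound = H(Pe) + Pe*log2(M-1) = 0.368677 + 0.163551 + 0.121000 = 0.6532

0.6532 bits


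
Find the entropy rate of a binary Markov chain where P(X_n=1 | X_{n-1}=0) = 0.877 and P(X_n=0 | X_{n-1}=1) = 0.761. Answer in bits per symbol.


Stationary distribution: pi_0 = p10/(p01+p10) = 0.4646, pi_1 = 0.5354. Entropy rate H' = pi_0*H(p01) + pi_1*H(p10) = 0.4646*0.5379 + 0.5354*0.7934 = 0.6747

0.6747 bits/symbol


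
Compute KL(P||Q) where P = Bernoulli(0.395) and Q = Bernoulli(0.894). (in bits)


KL = p*log2(p/q) + (1-p)*log2((1-p)/(1-q)) = 0.395*log2(0.395/0.894) + 0.605*log2(0.605/0.106) = 1.0548

1.0548 bits


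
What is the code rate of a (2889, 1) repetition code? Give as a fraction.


Rate = k/n = 1/2889

1/2889


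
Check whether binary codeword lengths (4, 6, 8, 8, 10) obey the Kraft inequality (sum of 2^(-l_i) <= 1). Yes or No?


Kraft sum = sum(2^(-l_i)) = 0.0869, need <= 1. Result: satisfied (a binary prefix-free code with these lengths exists)

Yes


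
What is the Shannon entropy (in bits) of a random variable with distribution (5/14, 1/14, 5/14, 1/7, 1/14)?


H = -sum(p_i * log2(p_i)). Terms: -(5/14)*log2(5/14) = 0.530510; -(1/14)*log2(1/14) = 0.271954; -(5/14)*log2(5/14) = 0.530510; -(1/7)*log2(1/7) = 0.401051; -(1/14)*log2(1/14) = 0.271954. H = 0.530510 + 0.271954 + 0.530510 + 0.401051 + 0.271954 = 2.006

2.006 bits


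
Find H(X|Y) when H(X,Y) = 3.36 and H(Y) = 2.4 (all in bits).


H(X|Y) = H(X,Y) - H(Y) = 3.36 - 2.4 = 0.96

0.96 bits


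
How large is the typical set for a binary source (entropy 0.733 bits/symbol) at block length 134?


log2|A_typical| = nH = 134 * 0.733 = 98.222, so |A_typical| ~ 2^98.222 = 3.696e+29

3.696e+29


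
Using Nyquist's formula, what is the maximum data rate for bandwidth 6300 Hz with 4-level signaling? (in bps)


Rate = 2 * B * log2(M) = 2 * 6300 * 2.0 = 25200.0

25200.0 bps


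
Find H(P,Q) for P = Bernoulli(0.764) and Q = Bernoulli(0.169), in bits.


H(P,Q) = -p*log2(q) - (1-p)*log2(1-q). -0.764*log2(0.169) = 1.959587; -0.236*log2(0.831) = 0.063031. H(P,Q) = 1.959587 + 0.063031 = 2.0226

2.0226 bits


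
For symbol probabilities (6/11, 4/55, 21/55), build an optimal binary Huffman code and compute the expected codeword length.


Huffman construction (repeatedly merge the two least-probable nodes; each merge adds 1 bit to every symbol beneath it): 4/55 + 21/55 = 5/11; 5/11 + 6/11 = 1. Resulting codeword lengths (in the order the probabilities were given): (1, 2, 2). L_avg = sum(p_i * l_i) = 6/11*1 + 4/55*2 + 21/55*2 = 16/11 = 1.4545

1.4545 bits


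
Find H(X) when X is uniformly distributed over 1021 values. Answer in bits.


H = log2(n) = log2(1021) = 9.9958

9.9958 bits


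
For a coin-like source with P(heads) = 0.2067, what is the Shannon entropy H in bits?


H = -p*log2(p) - (1-p)*log2(1-p). -0.2067*log2(0.2067) = 0.470116; -0.7933*log2(0.7933) = 0.265011. H = 0.470116 + 0.265011 = 0.7351

0.7351 bits


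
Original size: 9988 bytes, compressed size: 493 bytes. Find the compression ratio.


Ratio = original / compressed = 9988 / 493 = 20.2596

20.2596


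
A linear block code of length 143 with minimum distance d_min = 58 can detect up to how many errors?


Detection capability = d_min - 1 = 58 - 1 = 57

57 errors


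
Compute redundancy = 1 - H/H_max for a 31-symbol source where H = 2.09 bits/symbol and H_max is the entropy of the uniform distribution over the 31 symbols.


H_max = log2(K) = log2(31) = 4.9542 bits/symbol. Redundancy = 1 - H/H_max = 1 - 2.09/4.9542 = 1 - 0.4219 = 0.5781

0.5781


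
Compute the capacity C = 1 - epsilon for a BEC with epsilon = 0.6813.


C = 1 - epsilon = 1 - 0.6813 = 0.3187

0.3187 bits


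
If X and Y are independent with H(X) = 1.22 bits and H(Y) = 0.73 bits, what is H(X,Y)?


For independent variables, H(X,Y) = H(X) + H(Y) = 1.22 + 0.73 = 1.95

1.95 bits


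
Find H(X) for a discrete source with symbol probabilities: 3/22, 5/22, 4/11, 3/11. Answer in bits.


H = -sum(p_i * log2(p_i)). Terms: -(3/22)*log2(3/22) = 0.391973; -(5/22)*log2(5/22) = 0.485796; -(4/11)*log2(4/11) = 0.530702; -(3/11)*log2(3/11) = 0.511219. H = 0.391973 + 0.485796 + 0.530702 + 0.511219 = 1.9197

1.9197 bits


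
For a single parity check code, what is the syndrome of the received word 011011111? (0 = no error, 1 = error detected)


Syndrome = XOR of all bits = 0 XOR 1 XOR 1 XOR 0 XOR 1 XOR 1 XOR 1 XOR 1 XOR 1 = 1

1


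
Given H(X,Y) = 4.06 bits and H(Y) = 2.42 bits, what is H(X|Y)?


H(X|Y) = H(X,Y) - H(Y) = 4.06 - 2.42 = 1.64

1.64 bits


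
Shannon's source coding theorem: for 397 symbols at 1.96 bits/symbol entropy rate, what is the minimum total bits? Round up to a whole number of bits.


Minimum bits >= n * H = 397 * 1.96 = 778.12, rounded up to a whole number of bits = 779

779 bits


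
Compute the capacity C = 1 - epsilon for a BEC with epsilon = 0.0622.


C = 1 - epsilon = 1 - 0.0622 = 0.9378

0.9378 bits


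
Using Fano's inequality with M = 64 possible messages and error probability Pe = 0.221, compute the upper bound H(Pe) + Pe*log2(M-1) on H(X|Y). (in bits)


H(Pe) = -Pe*log2(Pe) - (1-Pe)*log2(1-Pe) = -0.221*log2(0.221) - 0.779*log2(0.779) = 0.481312 + 0.280677 = 0.762. Pe*log2(M-1) = 0.221*log2(63) = 1.320979. Bound = H(Pe) + Pe*log2(M-1) = 0.481312 + 0.280677 + 1.320979 = 2.083

2.083 bits


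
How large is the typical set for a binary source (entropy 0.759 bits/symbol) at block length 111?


log2|A_typical| = nH = 111 * 0.759 = 84.249, so |A_typical| ~ 2^84.249 = 2.299e+25

2.299e+25


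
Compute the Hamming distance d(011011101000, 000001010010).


Count differing positions: . ^ ^ . ^ . ^ ^ ^ . ^ . = 7 differences

7


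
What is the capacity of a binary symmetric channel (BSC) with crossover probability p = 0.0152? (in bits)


H(p) = -p*log2(p) - (1-p)*log2(1-p) = -0.0152*log2(0.0152) - 0.9848*log2(0.9848) = 0.091805 + 0.021761 = 0.1136. C = 1 - H(p) = 1 - 0.1136 = 0.8864

0.8864 bits


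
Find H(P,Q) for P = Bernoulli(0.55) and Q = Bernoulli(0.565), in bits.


H(P,Q) = -p*log2(q) - (1-p)*log2(1-q). -0.55*log2(0.565) = 0.453022; -0.45*log2(0.435) = 0.540411. H(P,Q) = 0.453022 + 0.540411 = 0.9934

0.9934 bits


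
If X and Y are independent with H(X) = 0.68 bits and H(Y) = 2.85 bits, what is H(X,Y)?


For independent variables, H(X,Y) = H(X) + H(Y) = 0.68 + 2.85 = 3.53

3.53 bits


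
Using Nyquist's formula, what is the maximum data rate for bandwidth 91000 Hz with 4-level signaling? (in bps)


Rate = 2 * B * log2(M) = 2 * 91000 * 2.0 = 364000.0

364000.0 bps


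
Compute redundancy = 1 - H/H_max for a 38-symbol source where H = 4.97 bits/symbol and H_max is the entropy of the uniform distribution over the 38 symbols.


H_max = log2(K) = log2(38) = 5.2479 bits/symbol. Redundancy = 1 - H/H_max = 1 - 4.97/5.2479 = 1 - 0.947 = 0.053

0.053


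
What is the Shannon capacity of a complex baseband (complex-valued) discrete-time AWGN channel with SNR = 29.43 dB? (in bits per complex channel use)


SNR_linear = 10^(29.43/10) = 877.0008; C = log2(1 + SNR_linear) = log2(1 + 877.0008) = 9.7781

9.7781 bits/channel use


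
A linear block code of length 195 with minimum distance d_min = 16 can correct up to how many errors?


Correction capability = floor((d-1)/2) = floor((16-1)/2) = 7

7 errors


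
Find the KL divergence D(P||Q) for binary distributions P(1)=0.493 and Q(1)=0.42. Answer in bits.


KL = p*log2(p/q) + (1-p)*log2((1-p)/(1-q)) = 0.493*log2(0.493/0.42) + 0.507*log2(0.507/0.58) = 0.0156

0.0156 bits


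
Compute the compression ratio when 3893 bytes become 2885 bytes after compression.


Ratio = original / compressed = 3893 / 2885 = 1.3494

1.3494


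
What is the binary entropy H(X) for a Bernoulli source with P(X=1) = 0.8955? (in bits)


H = -p*log2(p) - (1-p)*log2(1-p). -0.8955*log2(0.8955) = 0.142595; -0.1045*log2(0.1045) = 0.340505. H = 0.142595 + 0.340505 = 0.4831

0.4831 bits


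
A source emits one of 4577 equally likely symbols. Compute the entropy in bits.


H = log2(n) = log2(4577) = 12.1602

12.1602 bits


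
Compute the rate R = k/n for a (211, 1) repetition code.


Rate = k/n = 1/211

1/211


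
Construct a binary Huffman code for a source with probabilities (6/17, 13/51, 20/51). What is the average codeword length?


Huffman construction (repeatedly merge the two least-probable nodes; each merge adds 1 bit to every symbol beneath it): 13/51 + 6/17 = 31/51; 20/51 + 31/51 = 1. Resulting codeword lengths (in the order the probabilities were given): (2, 2, 1). L_avg = sum(p_i * l_i) = 6/17*2 + 13/51*2 + 20/51*1 = 82/51 = 1.6078

1.6078 bits


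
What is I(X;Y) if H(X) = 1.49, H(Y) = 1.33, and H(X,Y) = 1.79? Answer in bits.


I(X;Y) = H(X) + H(Y) - H(X,Y) = 1.49 + 1.33 - 1.79 = 1.03

1.03 bits


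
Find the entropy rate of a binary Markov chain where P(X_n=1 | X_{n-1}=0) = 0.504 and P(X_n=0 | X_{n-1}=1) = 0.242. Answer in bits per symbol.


Stationary distribution: pi_0 = p10/(p01+p10) = 0.3244, pi_1 = 0.6756. Entropy rate H' = pi_0*H(p01) + pi_1*H(p10) = 0.3244*1.0 + 0.6756*0.7984 = 0.8637

0.8637 bits/symbol


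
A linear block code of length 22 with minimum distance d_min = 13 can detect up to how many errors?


Detection capability = d_min - 1 = 13 - 1 = 12

12 errors


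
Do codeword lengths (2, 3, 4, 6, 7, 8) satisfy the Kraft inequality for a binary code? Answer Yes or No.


Kraft sum = sum(2^(-l_i)) = 0.4648, need <= 1. Result: satisfied (a binary prefix-free code with these lengths exists)

Yes


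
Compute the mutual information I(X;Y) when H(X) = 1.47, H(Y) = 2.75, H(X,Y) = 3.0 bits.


I(X;Y) = H(X) + H(Y) - H(X,Y) = 1.47 + 2.75 - 3.0 = 1.22

1.22 bits


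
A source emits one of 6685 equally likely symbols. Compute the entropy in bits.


H = log2(n) = log2(6685) = 12.7067

12.7067 bits


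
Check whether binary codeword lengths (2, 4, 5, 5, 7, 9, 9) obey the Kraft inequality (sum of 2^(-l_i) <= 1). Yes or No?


Kraft sum = sum(2^(-l_i)) = 0.3867, need <= 1. Result: satisfied (a binary prefix-free code with these lengths exists)

Yes


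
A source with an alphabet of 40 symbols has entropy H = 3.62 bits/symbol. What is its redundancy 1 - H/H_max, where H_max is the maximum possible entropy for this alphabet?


H_max = log2(K) = log2(40) = 5.3219 bits/symbol. Redundancy = 1 - H/H_max = 1 - 3.62/5.3219 = 1 - 0.6802 = 0.3198

0.3198


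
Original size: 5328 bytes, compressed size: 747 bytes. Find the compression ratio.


Ratio = original / compressed = 5328 / 747 = 7.1325

7.1325


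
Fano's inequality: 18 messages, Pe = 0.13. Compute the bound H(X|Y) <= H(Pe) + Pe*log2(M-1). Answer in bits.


H(Pe) = -Pe*log2(Pe) - (1-Pe)*log2(1-Pe) = -0.13*log2(0.13) - 0.87*log2(0.87) = 0.382644 + 0.174794 = 0.5574. Pe*log2(M-1) = 0.13*log2(17) = 0.531370. Bound = H(Pe) + Pe*log2(M-1) = 0.382644 + 0.174794 + 0.531370 = 1.0888

1.0888 bits


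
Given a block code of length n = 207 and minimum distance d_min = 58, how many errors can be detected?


Detection capability = d_min - 1 = 58 - 1 = 57

57 errors


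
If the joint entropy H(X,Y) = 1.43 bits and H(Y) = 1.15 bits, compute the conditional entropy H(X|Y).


H(X|Y) = H(X,Y) - H(Y) = 1.43 - 1.15 = 0.28

0.28 bits


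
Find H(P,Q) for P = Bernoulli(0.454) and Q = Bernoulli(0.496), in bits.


H(P,Q) = -p*log2(q) - (1-p)*log2(1-q). -0.454*log2(0.496) = 0.459261; -0.546*log2(0.504) = 0.539723. H(P,Q) = 0.459261 + 0.539723 = 0.999

0.999 bits


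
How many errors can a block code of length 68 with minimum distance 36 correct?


Correction capability = floor((d-1)/2) = floor((36-1)/2) = 17

17 errors


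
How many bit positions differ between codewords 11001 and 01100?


Count differing positions: ^ . ^ . ^ = 3 differences

3


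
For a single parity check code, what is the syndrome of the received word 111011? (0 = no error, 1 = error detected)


Syndrome = XOR of all bits = 1 XOR 1 XOR 1 XOR 0 XOR 1 XOR 1 = 1

1


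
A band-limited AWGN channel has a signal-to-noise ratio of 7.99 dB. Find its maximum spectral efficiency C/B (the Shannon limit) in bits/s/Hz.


SNR_linear = 10^(7.99/10) = 6.2951; C/B = log2(1 + SNR_linear) = log2(1 + 6.2951) = 2.8669

2.8669 bits/s/Hz


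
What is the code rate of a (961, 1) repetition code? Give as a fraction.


Rate = k/n = 1/961

1/961


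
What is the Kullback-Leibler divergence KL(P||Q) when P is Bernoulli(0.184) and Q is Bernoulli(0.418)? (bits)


KL = p*log2(p/q) + (1-p)*log2((1-p)/(1-q)) = 0.184*log2(0.184/0.418) + 0.816*log2(0.816/0.582) = 0.18

0.18 bits


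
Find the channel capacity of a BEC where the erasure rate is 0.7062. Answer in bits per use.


C = 1 - epsilon = 1 - 0.7062 = 0.2938

0.2938 bits


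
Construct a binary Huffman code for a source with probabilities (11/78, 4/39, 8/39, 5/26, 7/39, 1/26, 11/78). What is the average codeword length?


Huffman construction (repeatedly merge the two least-probable nodes; each merge adds 1 bit to every symbol beneath it): 1/26 + 4/39 = 11/78; 11/78 + 11/78 = 11/39; 11/78 + 7/39 = 25/78; 5/26 + 8/39 = 31/78; 11/39 + 25/78 = 47/78; 31/78 + 47/78 = 1. Resulting codeword lengths (in the order the probabilities were given): (3, 4, 2, 2, 3, 4, 3). L_avg = sum(p_i * l_i) = 11/78*3 + 4/39*4 + 8/39*2 + 5/26*2 + 7/39*3 + 1/26*4 + 11/78*3 = 107/39 = 2.7436

2.7436 bits


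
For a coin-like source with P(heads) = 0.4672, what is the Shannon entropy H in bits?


H = -p*log2(p) - (1-p)*log2(1-p). -0.4672*log2(0.4672) = 0.512933; -0.5328*log2(0.5328) = 0.483960. H = 0.512933 + 0.483960 = 0.9969

0.9969 bits


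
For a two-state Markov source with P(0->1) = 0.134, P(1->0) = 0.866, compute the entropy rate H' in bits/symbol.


Stationary distribution: pi_0 = p10/(p01+p10) = 0.866, pi_1 = 0.134. Entropy rate H' = pi_0*H(p01) + pi_1*H(p10) = 0.866*0.5683 + 0.134*0.5683 = 0.5683

0.5683 bits/symbol


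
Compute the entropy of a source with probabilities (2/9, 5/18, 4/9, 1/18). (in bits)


H = -sum(p_i * log2(p_i)). Terms: -(2/9)*log2(2/9) = 0.482206; -(5/18)*log2(5/18) = 0.513332; -(4/9)*log2(4/9) = 0.519967; -(1/18)*log2(1/18) = 0.231663. H = 0.482206 + 0.513332 + 0.519967 + 0.231663 = 1.7472

1.7472 bits


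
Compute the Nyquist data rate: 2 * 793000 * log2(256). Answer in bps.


Rate = 2 * B * log2(M) = 2 * 793000 * 8.0 = 12688000.0

12688000.0 bps


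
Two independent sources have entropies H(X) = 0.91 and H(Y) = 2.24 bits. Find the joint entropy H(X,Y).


For independent variables, H(X,Y) = H(X) + H(Y) = 0.91 + 2.24 = 3.15

3.15 bits


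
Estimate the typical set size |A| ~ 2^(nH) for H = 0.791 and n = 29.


log2|A_typical| = nH = 29 * 0.791 = 22.939, so |A_typical| ~ 2^22.939 = 8.041e+06

8.041e+06


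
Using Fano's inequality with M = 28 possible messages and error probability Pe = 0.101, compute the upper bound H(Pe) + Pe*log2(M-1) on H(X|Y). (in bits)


H(Pe) = -Pe*log2(Pe) - (1-Pe)*log2(1-Pe) = -0.101*log2(0.101) - 0.899*log2(0.899) = 0.334065 + 0.138093 = 0.4722. Pe*log2(M-1) = 0.101*log2(27) = 0.480244. Bound = H(Pe) + Pe*log2(M-1) = 0.334065 + 0.138093 + 0.480244 = 0.9524

0.9524 bits
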